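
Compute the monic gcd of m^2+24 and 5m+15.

1

Apply the Euclidean algorithm:
  m^2+24 = ((1/5)m−3/5)(5m+15) + (33)
  5m+15 = ((5/33)m+5/11)(33) + (0)
The last nonzero remainder is the constant 33, so the polynomials are coprime and gcd = 1.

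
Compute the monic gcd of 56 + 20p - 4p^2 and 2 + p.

2 + p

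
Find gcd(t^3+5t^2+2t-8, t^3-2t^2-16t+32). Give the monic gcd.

t+4

Euclidean algorithm in ℚ[t]:
  t^3+5t^2+2t-8 = (t^3-2t^2-16t+32) + (7t^2+18t-40)
  t^3-2t^2-16t+32 = ((1/7)t-32/49)(7t^2+18t-40) + ((72/49)t+288/49)
  7t^2+18t-40 = ((343/72)t-245/36)((72/49)t+288/49) + (0)
Last nonzero remainder: (72/49)t+288/49. Dividing through by 72/49 gives the monic gcd t+4.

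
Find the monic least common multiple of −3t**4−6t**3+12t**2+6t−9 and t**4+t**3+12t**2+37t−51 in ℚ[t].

t**6+t**5+11t**4+36t**3−63t**2−37t+51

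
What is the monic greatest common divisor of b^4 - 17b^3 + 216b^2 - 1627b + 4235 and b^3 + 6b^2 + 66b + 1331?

Euclidean algorithm in ℚ[b]:
  b^4 - 17b^3 + 216b^2 - 1627b + 4235 = (b - 23)(b^3 + 6b^2 + 66b + 1331) + (288b^2 - 1440b + 34848)
  b^3 + 6b^2 + 66b + 1331 = ((1/288)b + 11/288)(288b^2 - 1440b + 34848) + (0)
Last nonzero remainder: 288b^2 - 1440b + 34848. Dividing through by 288 gives the monic gcd b^2 - 5b + 121.

b^2 - 5b + 121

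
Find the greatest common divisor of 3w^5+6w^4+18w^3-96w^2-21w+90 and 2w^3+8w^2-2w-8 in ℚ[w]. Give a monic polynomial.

w^2-1

By polynomial division,
  3w^5+6w^4+18w^3-96w^2-21w+90 = ((3/2)w^2-3w+45/2)(2w^3+8w^2-2w-8) + (-270w^2+270)
  2w^3+8w^2-2w-8 = (-(1/135)w-4/135)(-270w^2+270) + (0)
Last nonzero remainder: -270w^2+270. Dividing through by -270 gives the monic gcd w^2-1.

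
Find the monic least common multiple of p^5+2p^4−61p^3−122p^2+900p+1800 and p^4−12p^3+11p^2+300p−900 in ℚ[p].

p^6−4p^5−73p^4+244p^3+1632p^2−3600p−10800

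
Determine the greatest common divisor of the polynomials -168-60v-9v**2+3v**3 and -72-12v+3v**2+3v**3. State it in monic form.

8+4v+v**2

Euclidean algorithm in ℚ[v]:
  3v**3-9v**2-60v-168 = (3v**3+3v**2-12v-72) + (-12v**2-48v-96)
  3v**3+3v**2-12v-72 = (-(1/4)v+3/4)(-12v**2-48v-96) + (0)
Last nonzero remainder: -12v**2-48v-96. Dividing through by -12 gives the monic gcd v**2+4v+8.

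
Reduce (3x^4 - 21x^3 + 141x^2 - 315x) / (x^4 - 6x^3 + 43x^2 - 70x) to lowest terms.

(3x - 9)/(x - 2)

Euclidean algorithm in ℚ[x]:
  3x^4 - 21x^3 + 141x^2 - 315x = (3)(x^4 - 6x^3 + 43x^2 - 70x) + (-3x^3 + 12x^2 - 105x)
  x^4 - 6x^3 + 43x^2 - 70x = (-(1/3)x + 2/3)(-3x^3 + 12x^2 - 105x) + (0)
Last nonzero remainder: -3x^3 + 12x^2 - 105x. Dividing through by -3 gives the monic gcd x^3 - 4x^2 + 35x.
Cancel x^3 - 4x^2 + 35x from numerator and denominator to get the reduced form.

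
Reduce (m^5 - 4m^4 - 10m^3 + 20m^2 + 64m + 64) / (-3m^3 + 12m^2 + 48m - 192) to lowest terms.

(-m^3 - 4m^2 - 6m - 4)/(3m + 12)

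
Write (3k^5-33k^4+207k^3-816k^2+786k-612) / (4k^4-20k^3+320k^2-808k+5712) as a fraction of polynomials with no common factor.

By polynomial division,
  3k^5-33k^4+207k^3-816k^2+786k-612 = ((3/4)k-9/2)(4k^4-20k^3+320k^2-808k+5712) + (-123k^3+1230k^2-7134k+25092)
  4k^4-20k^3+320k^2-808k+5712 = (-(4/123)k-20/123)(-123k^3+1230k^2-7134k+25092) + (288k^2-1152k+9792)
  -123k^3+1230k^2-7134k+25092 = (-(41/96)k+41/16)(288k^2-1152k+9792) + (0)
Last nonzero remainder: 288k^2-1152k+9792. Dividing through by 288 gives the monic gcd k^2-4k+34.
Cancel k^2-4k+34 from numerator and denominator to get the reduced form.

(3k^3-21k^2+21k-18)/(4k^2-4k+168)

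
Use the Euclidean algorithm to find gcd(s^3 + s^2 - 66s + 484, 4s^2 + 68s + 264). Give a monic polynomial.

Repeated division with remainder:
  s^3 + s^2 - 66s + 484 = ((1/4)s - 4)(4s^2 + 68s + 264) + (140s + 1540)
  4s^2 + 68s + 264 = ((1/35)s + 6/35)(140s + 1540) + (0)
Last nonzero remainder: 140s + 1540. Dividing through by 140 gives the monic gcd s + 11.

s + 11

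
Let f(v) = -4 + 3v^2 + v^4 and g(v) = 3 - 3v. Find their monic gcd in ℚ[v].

-1 + v

Euclidean algorithm in ℚ[v]:
  v^4 + 3v^2 - 4 = (-(1/3)v^3 - (1/3)v^2 - (4/3)v - 4/3)(-3v + 3) + (0)
Last nonzero remainder: -3v + 3. Dividing through by -3 gives the monic gcd v - 1.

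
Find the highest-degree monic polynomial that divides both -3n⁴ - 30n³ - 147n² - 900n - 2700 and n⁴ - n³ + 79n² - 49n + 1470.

n² - n + 30

By polynomial division,
  -3n⁴ - 30n³ - 147n² - 900n - 2700 = (-3)(n⁴ - n³ + 79n² - 49n + 1470) + (-33n³ + 90n² - 1047n + 1710)
  n⁴ - n³ + 79n² - 49n + 1470 = (-(1/33)n - 19/363)(-33n³ + 90n² - 1047n + 1710) + ((6290/121)n² - (6290/121)n + 188700/121)
  -33n³ + 90n² - 1047n + 1710 = (-(3993/6290)n + 6897/6290)((6290/121)n² - (6290/121)n + 188700/121) + (0)
Last nonzero remainder: (6290/121)n² - (6290/121)n + 188700/121. Dividing through by 6290/121 gives the monic gcd n² - n + 30.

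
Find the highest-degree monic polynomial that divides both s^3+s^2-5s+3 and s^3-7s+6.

s^2+2s-3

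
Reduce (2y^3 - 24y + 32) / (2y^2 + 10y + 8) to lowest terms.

(y^2 - 4y + 4)/(y + 1)

Euclidean algorithm in ℚ[y]:
  2y^3 - 24y + 32 = (y - 5)(2y^2 + 10y + 8) + (18y + 72)
  2y^2 + 10y + 8 = ((1/9)y + 1/9)(18y + 72) + (0)
Last nonzero remainder: 18y + 72. Dividing through by 18 gives the monic gcd y + 4.
Cancel y + 4 from numerator and denominator to get the reduced form.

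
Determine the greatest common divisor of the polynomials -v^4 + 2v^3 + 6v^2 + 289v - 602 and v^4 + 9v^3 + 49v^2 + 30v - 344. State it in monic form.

Apply the Euclidean algorithm:
  -v^4 + 2v^3 + 6v^2 + 289v - 602 = (-1)(v^4 + 9v^3 + 49v^2 + 30v - 344) + (11v^3 + 55v^2 + 319v - 946)
  v^4 + 9v^3 + 49v^2 + 30v - 344 = ((1/11)v + 4/11)(11v^3 + 55v^2 + 319v - 946) + (0)
Last nonzero remainder: 11v^3 + 55v^2 + 319v - 946. Dividing through by 11 gives the monic gcd v^3 + 5v^2 + 29v - 86.

v^3 + 5v^2 + 29v - 86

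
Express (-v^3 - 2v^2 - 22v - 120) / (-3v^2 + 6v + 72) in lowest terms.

(v^2 - 2v + 30)/(3v - 18)

Repeated division with remainder:
  -v^3 - 2v^2 - 22v - 120 = ((1/3)v + 4/3)(-3v^2 + 6v + 72) + (-54v - 216)
  -3v^2 + 6v + 72 = ((1/18)v - 1/3)(-54v - 216) + (0)
Last nonzero remainder: -54v - 216. Dividing through by -54 gives the monic gcd v + 4.
Cancel v + 4 from numerator and denominator to get the reduced form.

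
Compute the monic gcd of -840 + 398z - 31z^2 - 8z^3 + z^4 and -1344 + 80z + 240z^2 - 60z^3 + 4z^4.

By polynomial division,
  z^4 - 8z^3 - 31z^2 + 398z - 840 = (1/4)(4z^4 - 60z^3 + 240z^2 + 80z - 1344) + (7z^3 - 91z^2 + 378z - 504)
  4z^4 - 60z^3 + 240z^2 + 80z - 1344 = ((4/7)z - 8/7)(7z^3 - 91z^2 + 378z - 504) + (-80z^2 + 800z - 1920)
  7z^3 - 91z^2 + 378z - 504 = (-(7/80)z + 21/80)(-80z^2 + 800z - 1920) + (0)
Last nonzero remainder: -80z^2 + 800z - 1920. Dividing through by -80 gives the monic gcd z^2 - 10z + 24.

24 - 10z + z^2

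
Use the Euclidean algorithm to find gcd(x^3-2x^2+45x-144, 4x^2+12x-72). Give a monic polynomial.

x-3

Repeated division with remainder:
  x^3-2x^2+45x-144 = ((1/4)x-5/4)(4x^2+12x-72) + (78x-234)
  4x^2+12x-72 = ((2/39)x+4/13)(78x-234) + (0)
Last nonzero remainder: 78x-234. Dividing through by 78 gives the monic gcd x-3.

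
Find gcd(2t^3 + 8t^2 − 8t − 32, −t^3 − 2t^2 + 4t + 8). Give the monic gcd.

t^2 − 4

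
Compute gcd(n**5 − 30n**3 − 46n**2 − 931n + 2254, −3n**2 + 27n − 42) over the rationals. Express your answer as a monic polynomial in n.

n**2 − 9n + 14

By polynomial division,
  n**5 − 30n**3 − 46n**2 − 931n + 2254 = (−(1/3)n**3 − 3n**2 − (37/3)n − 161/3)(−3n**2 + 27n − 42) + (0)
Last nonzero remainder: −3n**2 + 27n − 42. Dividing through by −3 gives the monic gcd n**2 − 9n + 14.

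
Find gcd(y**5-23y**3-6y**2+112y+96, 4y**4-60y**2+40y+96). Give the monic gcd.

Euclidean algorithm in ℚ[y]:
  y**5-23y**3-6y**2+112y+96 = ((1/4)y)(4y**4-60y**2+40y+96) + (-8y**3-16y**2+88y+96)
  4y**4-60y**2+40y+96 = (-(1/2)y+1)(-8y**3-16y**2+88y+96) + (0)
Last nonzero remainder: -8y**3-16y**2+88y+96. Dividing through by -8 gives the monic gcd y**3+2y**2-11y-12.

y**3+2y**2-11y-12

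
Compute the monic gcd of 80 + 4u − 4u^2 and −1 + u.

1

Repeated division with remainder:
  −4u^2 + 4u + 80 = (−4u)(u − 1) + (80)
  u − 1 = ((1/80)u − 1/80)(80) + (0)
The last nonzero remainder is the constant 80, so the polynomials are coprime and gcd = 1.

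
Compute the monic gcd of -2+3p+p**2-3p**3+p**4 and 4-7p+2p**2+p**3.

1-2p+p**2

By polynomial division,
  p**4-3p**3+p**2+3p-2 = (p-5)(p**3+2p**2-7p+4) + (18p**2-36p+18)
  p**3+2p**2-7p+4 = ((1/18)p+2/9)(18p**2-36p+18) + (0)
Last nonzero remainder: 18p**2-36p+18. Dividing through by 18 gives the monic gcd p**2-2p+1.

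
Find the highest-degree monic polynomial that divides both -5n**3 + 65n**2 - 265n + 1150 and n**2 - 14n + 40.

n - 10

By polynomial division,
  -5n**3 + 65n**2 - 265n + 1150 = (-5n - 5)(n**2 - 14n + 40) + (-135n + 1350)
  n**2 - 14n + 40 = (-(1/135)n + 4/135)(-135n + 1350) + (0)
Last nonzero remainder: -135n + 1350. Dividing through by -135 gives the monic gcd n - 10.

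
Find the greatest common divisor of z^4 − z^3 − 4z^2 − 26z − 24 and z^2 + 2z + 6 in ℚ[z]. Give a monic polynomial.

z^2 + 2z + 6

Apply the Euclidean algorithm:
  z^4 − z^3 − 4z^2 − 26z − 24 = (z^2 − 3z − 4)(z^2 + 2z + 6) + (0)
The last nonzero remainder z^2 + 2z + 6 is already monic.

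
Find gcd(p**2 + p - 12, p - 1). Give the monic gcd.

1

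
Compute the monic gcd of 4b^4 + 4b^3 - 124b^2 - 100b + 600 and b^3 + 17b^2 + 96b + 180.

By polynomial division,
  4b^4 + 4b^3 - 124b^2 - 100b + 600 = (4b - 64)(b^3 + 17b^2 + 96b + 180) + (580b^2 + 5324b + 12120)
  b^3 + 17b^2 + 96b + 180 = ((1/580)b + 567/42050)(580b^2 + 5324b + 12120) + ((69696/21025)b + 69696/4205)
  580b^2 + 5324b + 12120 = ((3048625/17424)b + 2123525/2904)((69696/21025)b + 69696/4205) + (0)
Last nonzero remainder: (69696/21025)b + 69696/4205. Dividing through by 69696/21025 gives the monic gcd b + 5.

b + 5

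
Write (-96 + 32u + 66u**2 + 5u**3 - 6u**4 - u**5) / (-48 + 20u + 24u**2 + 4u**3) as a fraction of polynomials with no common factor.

(24 + 10u - 3u**2 - u**3)/(12 + 4u)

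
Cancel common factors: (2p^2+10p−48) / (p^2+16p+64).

(2p−6)/(p+8)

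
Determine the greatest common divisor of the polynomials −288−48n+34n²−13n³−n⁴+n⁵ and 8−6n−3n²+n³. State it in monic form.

−8−2n+n²

By polynomial division,
  n⁵−n⁴−13n³+34n²−48n−288 = (n²+2n−1)(n³−3n²−6n+8) + (35n²−70n−280)
  n³−3n²−6n+8 = ((1/35)n−1/35)(35n²−70n−280) + (0)
Last nonzero remainder: 35n²−70n−280. Dividing through by 35 gives the monic gcd n²−2n−8.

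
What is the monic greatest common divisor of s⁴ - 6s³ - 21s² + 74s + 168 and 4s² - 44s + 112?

Euclidean algorithm in ℚ[s]:
  s⁴ - 6s³ - 21s² + 74s + 168 = ((1/4)s² + (5/4)s + 3/2)(4s² - 44s + 112) + (0)
Last nonzero remainder: 4s² - 44s + 112. Dividing through by 4 gives the monic gcd s² - 11s + 28.

s² - 11s + 28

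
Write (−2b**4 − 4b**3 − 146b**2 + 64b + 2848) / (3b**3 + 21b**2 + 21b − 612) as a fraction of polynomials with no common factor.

By polynomial division,
  −2b**4 − 4b**3 − 146b**2 + 64b + 2848 = (−(2/3)b + 10/3)(3b**3 + 21b**2 + 21b − 612) + (−202b**2 − 414b + 4888)
  3b**3 + 21b**2 + 21b − 612 = (−(3/202)b − 750/10201)(−202b**2 − 414b + 4888) + ((644253/10201)b − 2577012/10201)
  −202b**2 − 414b + 4888 = (−(2060602/644253)b − 12465622/644253)((644253/10201)b − 2577012/10201) + (0)
Last nonzero remainder: (644253/10201)b − 2577012/10201. Dividing through by 644253/10201 gives the monic gcd b − 4.
Cancel b − 4 from numerator and denominator to get the reduced form.

(−2b**3 − 12b**2 − 194b − 712)/(3b**2 + 33b + 153)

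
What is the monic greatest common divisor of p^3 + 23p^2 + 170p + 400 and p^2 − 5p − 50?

p + 5

Repeated division with remainder:
  p^3 + 23p^2 + 170p + 400 = (p + 28)(p^2 − 5p − 50) + (360p + 1800)
  p^2 − 5p − 50 = ((1/360)p − 1/36)(360p + 1800) + (0)
Last nonzero remainder: 360p + 1800. Dividing through by 360 gives the monic gcd p + 5.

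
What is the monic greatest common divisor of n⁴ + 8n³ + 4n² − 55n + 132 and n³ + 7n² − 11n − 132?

By polynomial division,
  n⁴ + 8n³ + 4n² − 55n + 132 = (n + 1)(n³ + 7n² − 11n − 132) + (8n² + 88n + 264)
  n³ + 7n² − 11n − 132 = ((1/8)n − 1/2)(8n² + 88n + 264) + (0)
Last nonzero remainder: 8n² + 88n + 264. Dividing through by 8 gives the monic gcd n² + 11n + 33.

n² + 11n + 33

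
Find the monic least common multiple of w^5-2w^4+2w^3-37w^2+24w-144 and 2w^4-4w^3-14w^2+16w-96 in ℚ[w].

w^6+w^5-4w^4-31w^3-87w^2-72w-432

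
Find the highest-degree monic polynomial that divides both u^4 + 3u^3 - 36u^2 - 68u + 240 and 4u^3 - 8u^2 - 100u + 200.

Euclidean algorithm in ℚ[u]:
  u^4 + 3u^3 - 36u^2 - 68u + 240 = ((1/4)u + 5/4)(4u^3 - 8u^2 - 100u + 200) + (-u^2 + 7u - 10)
  4u^3 - 8u^2 - 100u + 200 = (-4u - 20)(-u^2 + 7u - 10) + (0)
Last nonzero remainder: -u^2 + 7u - 10. Dividing through by -1 gives the monic gcd u^2 - 7u + 10.

u^2 - 7u + 10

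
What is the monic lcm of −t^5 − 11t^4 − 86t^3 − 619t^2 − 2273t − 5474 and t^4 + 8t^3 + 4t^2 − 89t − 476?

t^6 + 7t^5 + 42t^4 + 275t^3 − 203t^2 − 3618t − 21896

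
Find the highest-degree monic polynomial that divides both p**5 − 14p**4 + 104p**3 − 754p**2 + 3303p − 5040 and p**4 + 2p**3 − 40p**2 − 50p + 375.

p**2 − 8p + 15

Apply the Euclidean algorithm:
  p**5 − 14p**4 + 104p**3 − 754p**2 + 3303p − 5040 = (p − 16)(p**4 + 2p**3 − 40p**2 − 50p + 375) + (176p**3 − 1344p**2 + 2128p + 960)
  p**4 + 2p**3 − 40p**2 − 50p + 375 = ((1/176)p + 53/968)(176p**3 − 1344p**2 + 2128p + 960) + ((2601/121)p**2 − (20808/121)p + 39015/121)
  176p**3 − 1344p**2 + 2128p + 960 = ((21296/2601)p + 7744/2601)((2601/121)p**2 − (20808/121)p + 39015/121) + (0)
Last nonzero remainder: (2601/121)p**2 − (20808/121)p + 39015/121. Dividing through by 2601/121 gives the monic gcd p**2 − 8p + 15.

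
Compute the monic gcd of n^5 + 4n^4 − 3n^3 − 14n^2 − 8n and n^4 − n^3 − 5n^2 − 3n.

n^3 + 2n^2 + n

By polynomial division,
  n^5 + 4n^4 − 3n^3 − 14n^2 − 8n = (n + 5)(n^4 − n^3 − 5n^2 − 3n) + (7n^3 + 14n^2 + 7n)
  n^4 − n^3 − 5n^2 − 3n = ((1/7)n − 3/7)(7n^3 + 14n^2 + 7n) + (0)
Last nonzero remainder: 7n^3 + 14n^2 + 7n. Dividing through by 7 gives the monic gcd n^3 + 2n^2 + n.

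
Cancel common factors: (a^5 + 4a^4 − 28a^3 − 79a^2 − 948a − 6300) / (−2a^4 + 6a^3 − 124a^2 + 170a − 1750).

Apply the Euclidean algorithm:
  a^5 + 4a^4 − 28a^3 − 79a^2 − 948a − 6300 = (−(1/2)a − 7/2)(−2a^4 + 6a^3 − 124a^2 + 170a − 1750) + (−69a^3 − 428a^2 − 1228a − 12425)
  −2a^4 + 6a^3 − 124a^2 + 170a − 1750 = ((2/69)a − 1270/4761)(−69a^3 − 428a^2 − 1228a − 12425) + (−(964460/4761)a^2 + (964460/4761)a − 24111500/4761)
  −69a^3 − 428a^2 − 1228a − 12425 = ((328509/964460)a + 338031/137780)(−(964460/4761)a^2 + (964460/4761)a − 24111500/4761) + (0)
Last nonzero remainder: −(964460/4761)a^2 + (964460/4761)a − 24111500/4761. Dividing through by −964460/4761 gives the monic gcd a^2 − a + 25.
Cancel a^2 − a + 25 from numerator and denominator to get the reduced form.

(−a^3 − 5a^2 + 48a + 252)/(2a^2 − 4a + 70)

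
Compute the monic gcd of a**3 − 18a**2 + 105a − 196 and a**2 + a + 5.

Euclidean algorithm in ℚ[a]:
  a**3 − 18a**2 + 105a − 196 = (a − 19)(a**2 + a + 5) + (119a − 101)
  a**2 + a + 5 = ((1/119)a + 220/14161)(119a − 101) + (93025/14161)
  119a − 101 = ((1685159/93025)a − 1430261/93025)(93025/14161) + (0)
The last nonzero remainder is the constant 93025/14161, so the polynomials are coprime and gcd = 1.

1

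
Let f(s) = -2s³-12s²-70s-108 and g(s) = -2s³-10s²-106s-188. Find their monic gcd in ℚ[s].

s+2

Euclidean algorithm in ℚ[s]:
  -2s³-12s²-70s-108 = (-2s³-10s²-106s-188) + (-2s²+36s+80)
  -2s³-10s²-106s-188 = (s+23)(-2s²+36s+80) + (-1014s-2028)
  -2s²+36s+80 = ((1/507)s-20/507)(-1014s-2028) + (0)
Last nonzero remainder: -1014s-2028. Dividing through by -1014 gives the monic gcd s+2.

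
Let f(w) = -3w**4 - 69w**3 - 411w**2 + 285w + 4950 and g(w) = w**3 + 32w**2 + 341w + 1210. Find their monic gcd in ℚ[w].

w**2 + 21w + 110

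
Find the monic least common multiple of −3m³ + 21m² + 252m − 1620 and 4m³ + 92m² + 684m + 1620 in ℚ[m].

m⁵ + 7m⁴ − 137m³ − 951m² + 3780m + 24300

Euclidean algorithm in ℚ[m]:
  −3m³ + 21m² + 252m − 1620 = (−3/4)(4m³ + 92m² + 684m + 1620) + (90m² + 765m − 405)
  4m³ + 92m² + 684m + 1620 = ((2/45)m + 29/45)(90m² + 765m − 405) + (209m + 1881)
  90m² + 765m − 405 = ((90/209)m − 45/209)(209m + 1881) + (0)
Last nonzero remainder: 209m + 1881. Dividing through by 209 gives the monic gcd m + 9.
Then lcm(f, g) = f·g / gcd(f, g); expanding and making the result monic gives the answer.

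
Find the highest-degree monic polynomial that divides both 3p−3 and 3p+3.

1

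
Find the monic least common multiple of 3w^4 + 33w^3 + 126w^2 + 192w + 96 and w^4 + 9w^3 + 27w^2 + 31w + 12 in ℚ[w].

w^6 + 15w^5 + 89w^4 + 265w^3 + 414w^2 + 320w + 96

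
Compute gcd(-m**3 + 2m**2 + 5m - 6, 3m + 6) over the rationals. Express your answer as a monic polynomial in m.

By polynomial division,
  -m**3 + 2m**2 + 5m - 6 = (-(1/3)m**2 + (4/3)m - 1)(3m + 6) + (0)
Last nonzero remainder: 3m + 6. Dividing through by 3 gives the monic gcd m + 2.

m + 2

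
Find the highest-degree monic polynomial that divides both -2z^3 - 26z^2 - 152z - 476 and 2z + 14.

Euclidean algorithm in ℚ[z]:
  -2z^3 - 26z^2 - 152z - 476 = (-z^2 - 6z - 34)(2z + 14) + (0)
Last nonzero remainder: 2z + 14. Dividing through by 2 gives the monic gcd z + 7.

z + 7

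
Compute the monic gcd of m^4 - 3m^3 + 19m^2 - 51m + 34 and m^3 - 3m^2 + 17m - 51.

By polynomial division,
  m^4 - 3m^3 + 19m^2 - 51m + 34 = (m)(m^3 - 3m^2 + 17m - 51) + (2m^2 + 34)
  m^3 - 3m^2 + 17m - 51 = ((1/2)m - 3/2)(2m^2 + 34) + (0)
Last nonzero remainder: 2m^2 + 34. Dividing through by 2 gives the monic gcd m^2 + 17.

m^2 + 17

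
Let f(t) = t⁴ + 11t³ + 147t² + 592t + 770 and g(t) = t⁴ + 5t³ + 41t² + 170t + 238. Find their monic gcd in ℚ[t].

By polynomial division,
  t⁴ + 11t³ + 147t² + 592t + 770 = (t⁴ + 5t³ + 41t² + 170t + 238) + (6t³ + 106t² + 422t + 532)
  t⁴ + 5t³ + 41t² + 170t + 238 = ((1/6)t − 19/9)(6t³ + 106t² + 422t + 532) + ((1750/9)t² + (8750/9)t + 12250/9)
  6t³ + 106t² + 422t + 532 = ((27/875)t + 342/875)((1750/9)t² + (8750/9)t + 12250/9) + (0)
Last nonzero remainder: (1750/9)t² + (8750/9)t + 12250/9. Dividing through by 1750/9 gives the monic gcd t² + 5t + 7.

t² + 5t + 7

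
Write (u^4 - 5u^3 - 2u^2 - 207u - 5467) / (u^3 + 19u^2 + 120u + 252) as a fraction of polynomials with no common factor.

(u^3 - 12u^2 + 82u - 781)/(u^2 + 12u + 36)

Apply the Euclidean algorithm:
  u^4 - 5u^3 - 2u^2 - 207u - 5467 = (u - 24)(u^3 + 19u^2 + 120u + 252) + (334u^2 + 2421u + 581)
  u^3 + 19u^2 + 120u + 252 = ((1/334)u + 3925/111556)(334u^2 + 2421u + 581) + ((3690241/111556)u + 25831687/111556)
  334u^2 + 2421u + 581 = ((37259704/3690241)u + 9259148/3690241)((3690241/111556)u + 25831687/111556) + (0)
Last nonzero remainder: (3690241/111556)u + 25831687/111556. Dividing through by 3690241/111556 gives the monic gcd u + 7.
Cancel u + 7 from numerator and denominator to get the reduced form.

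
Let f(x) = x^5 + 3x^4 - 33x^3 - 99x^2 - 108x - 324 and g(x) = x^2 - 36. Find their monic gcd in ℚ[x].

By polynomial division,
  x^5 + 3x^4 - 33x^3 - 99x^2 - 108x - 324 = (x^3 + 3x^2 + 3x + 9)(x^2 - 36) + (0)
The last nonzero remainder x^2 - 36 is already monic.

x^2 - 36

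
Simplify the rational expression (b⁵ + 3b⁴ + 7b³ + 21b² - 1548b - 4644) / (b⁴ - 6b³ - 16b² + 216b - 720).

(b³ + 3b² + 43b + 129)/(b² - 6b + 20)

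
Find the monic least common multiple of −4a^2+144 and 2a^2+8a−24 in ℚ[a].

Repeated division with remainder:
  −4a^2+144 = (−2)(2a^2+8a−24) + (16a+96)
  2a^2+8a−24 = ((1/8)a−1/4)(16a+96) + (0)
Last nonzero remainder: 16a+96. Dividing through by 16 gives the monic gcd a+6.
Then lcm(f, g) = f·g / gcd(f, g); expanding and making the result monic gives the answer.

a^3−2a^2−36a+72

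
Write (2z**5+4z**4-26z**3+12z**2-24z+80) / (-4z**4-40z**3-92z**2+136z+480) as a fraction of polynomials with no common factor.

(-z**3+z**2+4)/(2z**2+14z+24)

Apply the Euclidean algorithm:
  2z**5+4z**4-26z**3+12z**2-24z+80 = (-(1/2)z+4)(-4z**4-40z**3-92z**2+136z+480) + (88z**3+448z**2-328z-1840)
  -4z**4-40z**3-92z**2+136z+480 = (-(1/22)z-27/121)(88z**3+448z**2-328z-1840) + (-(840/121)z**2-(2520/121)z+8400/121)
  88z**3+448z**2-328z-1840 = (-(1331/105)z-2783/105)(-(840/121)z**2-(2520/121)z+8400/121) + (0)
Last nonzero remainder: -(840/121)z**2-(2520/121)z+8400/121. Dividing through by -840/121 gives the monic gcd z**2+3z-10.
Cancel z**2+3z-10 from numerator and denominator to get the reduced form.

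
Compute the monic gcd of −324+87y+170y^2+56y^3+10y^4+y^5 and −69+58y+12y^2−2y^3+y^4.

−3+2y+y^2

Apply the Euclidean algorithm:
  y^5+10y^4+56y^3+170y^2+87y−324 = (y+12)(y^4−2y^3+12y^2+58y−69) + (68y^3−32y^2−540y+504)
  y^4−2y^3+12y^2+58y−69 = ((1/68)y−13/578)(68y^3−32y^2−540y+504) + ((5555/289)y^2+(11110/289)y−16665/289)
  68y^3−32y^2−540y+504 = ((19652/5555)y−48552/5555)((5555/289)y^2+(11110/289)y−16665/289) + (0)
Last nonzero remainder: (5555/289)y^2+(11110/289)y−16665/289. Dividing through by 5555/289 gives the monic gcd y^2+2y−3.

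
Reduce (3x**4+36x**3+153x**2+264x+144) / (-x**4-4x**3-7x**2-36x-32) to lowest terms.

(-3x**2-21x-36)/(x**2-x+8)

Apply the Euclidean algorithm:
  3x**4+36x**3+153x**2+264x+144 = (-3)(-x**4-4x**3-7x**2-36x-32) + (24x**3+132x**2+156x+48)
  -x**4-4x**3-7x**2-36x-32 = (-(1/24)x+1/16)(24x**3+132x**2+156x+48) + (-(35/4)x**2-(175/4)x-35)
  24x**3+132x**2+156x+48 = (-(96/35)x-48/35)(-(35/4)x**2-(175/4)x-35) + (0)
Last nonzero remainder: -(35/4)x**2-(175/4)x-35. Dividing through by -35/4 gives the monic gcd x**2+5x+4.
Cancel x**2+5x+4 from numerator and denominator to get the reduced form.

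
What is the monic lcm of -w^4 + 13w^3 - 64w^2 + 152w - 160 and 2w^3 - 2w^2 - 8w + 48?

By polynomial division,
  -w^4 + 13w^3 - 64w^2 + 152w - 160 = (-(1/2)w + 6)(2w^3 - 2w^2 - 8w + 48) + (-56w^2 + 224w - 448)
  2w^3 - 2w^2 - 8w + 48 = (-(1/28)w - 3/28)(-56w^2 + 224w - 448) + (0)
Last nonzero remainder: -56w^2 + 224w - 448. Dividing through by -56 gives the monic gcd w^2 - 4w + 8.
Then lcm(f, g) = f·g / gcd(f, g); expanding and making the result monic gives the answer.

w^5 - 10w^4 + 25w^3 + 40w^2 - 296w + 480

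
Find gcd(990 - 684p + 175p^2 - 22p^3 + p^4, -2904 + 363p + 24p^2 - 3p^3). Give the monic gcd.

-11 + p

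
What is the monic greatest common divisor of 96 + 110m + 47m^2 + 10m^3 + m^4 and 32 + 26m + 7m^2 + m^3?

32 + 26m + 7m^2 + m^3

Euclidean algorithm in ℚ[m]:
  m^4 + 10m^3 + 47m^2 + 110m + 96 = (m + 3)(m^3 + 7m^2 + 26m + 32) + (0)
The last nonzero remainder m^3 + 7m^2 + 26m + 32 is already monic.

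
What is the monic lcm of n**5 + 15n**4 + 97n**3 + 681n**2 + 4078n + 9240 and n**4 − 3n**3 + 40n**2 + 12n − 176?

n**7 + 15n**6 + 93n**5 + 621n**4 + 3690n**3 + 6516n**2 − 16312n − 36960

Repeated division with remainder:
  n**5 + 15n**4 + 97n**3 + 681n**2 + 4078n + 9240 = (n + 18)(n**4 − 3n**3 + 40n**2 + 12n − 176) + (111n**3 − 51n**2 + 4038n + 12408)
  n**4 − 3n**3 + 40n**2 + 12n − 176 = ((1/111)n − 94/4107)(111n**3 − 51n**2 + 4038n + 12408) + ((3360/1369)n**2 − (10080/1369)n + 147840/1369)
  111n**3 − 51n**2 + 4038n + 12408 = ((50653/1120)n + 64343/560)((3360/1369)n**2 − (10080/1369)n + 147840/1369) + (0)
Last nonzero remainder: (3360/1369)n**2 − (10080/1369)n + 147840/1369. Dividing through by 3360/1369 gives the monic gcd n**2 − 3n + 44.
Then lcm(f, g) = f·g / gcd(f, g); expanding and making the result monic gives the answer.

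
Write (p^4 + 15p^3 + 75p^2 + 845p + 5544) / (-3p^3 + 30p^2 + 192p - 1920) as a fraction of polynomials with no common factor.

Euclidean algorithm in ℚ[p]:
  p^4 + 15p^3 + 75p^2 + 845p + 5544 = (-(1/3)p - 25/3)(-3p^3 + 30p^2 + 192p - 1920) + (389p^2 + 1805p - 10456)
  -3p^3 + 30p^2 + 192p - 1920 = (-(3/389)p + 17085/151321)(389p^2 + 1805p - 10456) + (-(13986945/151321)p - 111895560/151321)
  389p^2 + 1805p - 10456 = (-(58863869/13986945)p + 197776547/13986945)(-(13986945/151321)p - 111895560/151321) + (0)
Last nonzero remainder: -(13986945/151321)p - 111895560/151321. Dividing through by -13986945/151321 gives the monic gcd p + 8.
Cancel p + 8 from numerator and denominator to get the reduced form.

(-p^3 - 7p^2 - 19p - 693)/(3p^2 - 54p + 240)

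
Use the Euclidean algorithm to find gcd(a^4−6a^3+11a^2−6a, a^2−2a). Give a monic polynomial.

a^2−2a

Repeated division with remainder:
  a^4−6a^3+11a^2−6a = (a^2−4a+3)(a^2−2a) + (0)
The last nonzero remainder a^2−2a is already monic.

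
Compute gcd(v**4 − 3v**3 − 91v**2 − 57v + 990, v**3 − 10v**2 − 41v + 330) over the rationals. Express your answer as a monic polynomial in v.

v**2 − 5v − 66

By polynomial division,
  v**4 − 3v**3 − 91v**2 − 57v + 990 = (v + 7)(v**3 − 10v**2 − 41v + 330) + (20v**2 − 100v − 1320)
  v**3 − 10v**2 − 41v + 330 = ((1/20)v − 1/4)(20v**2 − 100v − 1320) + (0)
Last nonzero remainder: 20v**2 − 100v − 1320. Dividing through by 20 gives the monic gcd v**2 − 5v − 66.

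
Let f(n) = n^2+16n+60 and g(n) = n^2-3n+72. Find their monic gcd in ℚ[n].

1

By polynomial division,
  n^2+16n+60 = (n^2-3n+72) + (19n-12)
  n^2-3n+72 = ((1/19)n-45/361)(19n-12) + (25452/361)
  19n-12 = ((6859/25452)n-361/2121)(25452/361) + (0)
The last nonzero remainder is the constant 25452/361, so the polynomials are coprime and gcd = 1.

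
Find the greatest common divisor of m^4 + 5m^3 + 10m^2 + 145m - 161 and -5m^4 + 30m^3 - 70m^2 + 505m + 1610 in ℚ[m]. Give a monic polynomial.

m^2 - m + 23

Euclidean algorithm in ℚ[m]:
  m^4 + 5m^3 + 10m^2 + 145m - 161 = (-1/5)(-5m^4 + 30m^3 - 70m^2 + 505m + 1610) + (11m^3 - 4m^2 + 246m + 161)
  -5m^4 + 30m^3 - 70m^2 + 505m + 1610 = (-(5/11)m + 310/121)(11m^3 - 4m^2 + 246m + 161) + ((6300/121)m^2 - (6300/121)m + 144900/121)
  11m^3 - 4m^2 + 246m + 161 = ((1331/6300)m + 121/900)((6300/121)m^2 - (6300/121)m + 144900/121) + (0)
Last nonzero remainder: (6300/121)m^2 - (6300/121)m + 144900/121. Dividing through by 6300/121 gives the monic gcd m^2 - m + 23.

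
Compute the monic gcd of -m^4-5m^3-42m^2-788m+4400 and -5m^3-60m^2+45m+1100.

m^2+7m-44

Apply the Euclidean algorithm:
  -m^4-5m^3-42m^2-788m+4400 = ((1/5)m-7/5)(-5m^3-60m^2+45m+1100) + (-135m^2-945m+5940)
  -5m^3-60m^2+45m+1100 = ((1/27)m+5/27)(-135m^2-945m+5940) + (0)
Last nonzero remainder: -135m^2-945m+5940. Dividing through by -135 gives the monic gcd m^2+7m-44.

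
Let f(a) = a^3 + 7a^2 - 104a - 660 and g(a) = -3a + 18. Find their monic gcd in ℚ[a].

Apply the Euclidean algorithm:
  a^3 + 7a^2 - 104a - 660 = (-(1/3)a^2 - (13/3)a + 26/3)(-3a + 18) + (-816)
  -3a + 18 = ((1/272)a - 3/136)(-816) + (0)
The last nonzero remainder is the constant -816, so the polynomials are coprime and gcd = 1.

1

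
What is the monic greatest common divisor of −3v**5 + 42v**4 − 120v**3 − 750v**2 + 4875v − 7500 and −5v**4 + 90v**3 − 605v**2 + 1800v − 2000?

Euclidean algorithm in ℚ[v]:
  −3v**5 + 42v**4 − 120v**3 − 750v**2 + 4875v − 7500 = ((3/5)v + 12/5)(−5v**4 + 90v**3 − 605v**2 + 1800v − 2000) + (27v**3 − 378v**2 + 1755v − 2700)
  −5v**4 + 90v**3 − 605v**2 + 1800v − 2000 = (−(5/27)v + 20/27)(27v**3 − 378v**2 + 1755v − 2700) + (0)
Last nonzero remainder: 27v**3 − 378v**2 + 1755v − 2700. Dividing through by 27 gives the monic gcd v**3 − 14v**2 + 65v − 100.

v**3 − 14v**2 + 65v − 100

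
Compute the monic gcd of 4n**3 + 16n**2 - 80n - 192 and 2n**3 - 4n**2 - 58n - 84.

Euclidean algorithm in ℚ[n]:
  4n**3 + 16n**2 - 80n - 192 = (2)(2n**3 - 4n**2 - 58n - 84) + (24n**2 + 36n - 24)
  2n**3 - 4n**2 - 58n - 84 = ((1/12)n - 7/24)(24n**2 + 36n - 24) + (-(91/2)n - 91)
  24n**2 + 36n - 24 = (-(48/91)n + 24/91)(-(91/2)n - 91) + (0)
Last nonzero remainder: -(91/2)n - 91. Dividing through by -91/2 gives the monic gcd n + 2.

n + 2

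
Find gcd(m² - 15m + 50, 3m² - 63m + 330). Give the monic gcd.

m - 10

By polynomial division,
  m² - 15m + 50 = (1/3)(3m² - 63m + 330) + (6m - 60)
  3m² - 63m + 330 = ((1/2)m - 11/2)(6m - 60) + (0)
Last nonzero remainder: 6m - 60. Dividing through by 6 gives the monic gcd m - 10.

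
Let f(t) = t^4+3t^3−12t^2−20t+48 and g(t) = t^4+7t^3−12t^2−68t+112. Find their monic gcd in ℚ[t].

Repeated division with remainder:
  t^4+3t^3−12t^2−20t+48 = (t^4+7t^3−12t^2−68t+112) + (−4t^3+48t−64)
  t^4+7t^3−12t^2−68t+112 = (−(1/4)t−7/4)(−4t^3+48t−64) + (0)
Last nonzero remainder: −4t^3+48t−64. Dividing through by −4 gives the monic gcd t^3−12t+16.

t^3−12t+16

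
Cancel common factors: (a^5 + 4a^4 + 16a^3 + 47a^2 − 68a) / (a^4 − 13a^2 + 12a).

(a^2 + a + 17)/(a − 3)

By polynomial division,
  a^5 + 4a^4 + 16a^3 + 47a^2 − 68a = (a + 4)(a^4 − 13a^2 + 12a) + (29a^3 + 87a^2 − 116a)
  a^4 − 13a^2 + 12a = ((1/29)a − 3/29)(29a^3 + 87a^2 − 116a) + (0)
Last nonzero remainder: 29a^3 + 87a^2 − 116a. Dividing through by 29 gives the monic gcd a^3 + 3a^2 − 4a.
Cancel a^3 + 3a^2 − 4a from numerator and denominator to get the reduced form.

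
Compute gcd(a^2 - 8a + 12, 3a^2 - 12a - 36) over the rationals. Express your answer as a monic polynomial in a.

a - 6

Repeated division with remainder:
  a^2 - 8a + 12 = (1/3)(3a^2 - 12a - 36) + (-4a + 24)
  3a^2 - 12a - 36 = (-(3/4)a - 3/2)(-4a + 24) + (0)
Last nonzero remainder: -4a + 24. Dividing through by -4 gives the monic gcd a - 6.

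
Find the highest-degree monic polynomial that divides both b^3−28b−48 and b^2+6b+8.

b^2+6b+8

Apply the Euclidean algorithm:
  b^3−28b−48 = (b−6)(b^2+6b+8) + (0)
The last nonzero remainder b^2+6b+8 is already monic.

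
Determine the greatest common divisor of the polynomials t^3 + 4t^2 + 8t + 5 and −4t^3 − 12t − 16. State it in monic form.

Euclidean algorithm in ℚ[t]:
  t^3 + 4t^2 + 8t + 5 = (−1/4)(−4t^3 − 12t − 16) + (4t^2 + 5t + 1)
  −4t^3 − 12t − 16 = (−t + 5/4)(4t^2 + 5t + 1) + (−(69/4)t − 69/4)
  4t^2 + 5t + 1 = (−(16/69)t − 4/69)(−(69/4)t − 69/4) + (0)
Last nonzero remainder: −(69/4)t − 69/4. Dividing through by −69/4 gives the monic gcd t + 1.

t + 1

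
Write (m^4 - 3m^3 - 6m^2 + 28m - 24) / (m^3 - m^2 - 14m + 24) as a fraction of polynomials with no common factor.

Apply the Euclidean algorithm:
  m^4 - 3m^3 - 6m^2 + 28m - 24 = (m - 2)(m^3 - m^2 - 14m + 24) + (6m^2 - 24m + 24)
  m^3 - m^2 - 14m + 24 = ((1/6)m + 1/2)(6m^2 - 24m + 24) + (-6m + 12)
  6m^2 - 24m + 24 = (-m + 2)(-6m + 12) + (0)
Last nonzero remainder: -6m + 12. Dividing through by -6 gives the monic gcd m - 2.
Cancel m - 2 from numerator and denominator to get the reduced form.

(m^3 - m^2 - 8m + 12)/(m^2 + m - 12)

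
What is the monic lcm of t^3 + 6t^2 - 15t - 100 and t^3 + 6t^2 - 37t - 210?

t^5 + 7t^4 - 51t^3 - 367t^2 + 530t + 4200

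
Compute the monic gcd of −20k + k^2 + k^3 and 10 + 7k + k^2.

5 + k

Apply the Euclidean algorithm:
  k^3 + k^2 − 20k = (k − 6)(k^2 + 7k + 10) + (12k + 60)
  k^2 + 7k + 10 = ((1/12)k + 1/6)(12k + 60) + (0)
Last nonzero remainder: 12k + 60. Dividing through by 12 gives the monic gcd k + 5.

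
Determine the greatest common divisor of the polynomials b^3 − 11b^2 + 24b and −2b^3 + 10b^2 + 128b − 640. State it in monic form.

b − 8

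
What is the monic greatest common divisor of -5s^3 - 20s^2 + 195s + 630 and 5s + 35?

s + 7

By polynomial division,
  -5s^3 - 20s^2 + 195s + 630 = (-s^2 + 3s + 18)(5s + 35) + (0)
Last nonzero remainder: 5s + 35. Dividing through by 5 gives the monic gcd s + 7.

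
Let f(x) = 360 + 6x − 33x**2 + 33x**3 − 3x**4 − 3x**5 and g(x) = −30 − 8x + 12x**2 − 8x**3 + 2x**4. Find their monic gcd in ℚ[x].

−15 + 11x − 5x**2 + x**3

By polynomial division,
  −3x**5 − 3x**4 + 33x**3 − 33x**2 + 6x + 360 = (−(3/2)x − 15/2)(2x**4 − 8x**3 + 12x**2 − 8x − 30) + (−9x**3 + 45x**2 − 99x + 135)
  2x**4 − 8x**3 + 12x**2 − 8x − 30 = (−(2/9)x − 2/9)(−9x**3 + 45x**2 − 99x + 135) + (0)
Last nonzero remainder: −9x**3 + 45x**2 − 99x + 135. Dividing through by −9 gives the monic gcd x**3 − 5x**2 + 11x − 15.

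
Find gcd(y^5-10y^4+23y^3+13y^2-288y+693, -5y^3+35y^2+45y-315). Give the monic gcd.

y^3-7y^2-9y+63

Repeated division with remainder:
  y^5-10y^4+23y^3+13y^2-288y+693 = (-(1/5)y^2+(3/5)y-11/5)(-5y^3+35y^2+45y-315) + (0)
Last nonzero remainder: -5y^3+35y^2+45y-315. Dividing through by -5 gives the monic gcd y^3-7y^2-9y+63.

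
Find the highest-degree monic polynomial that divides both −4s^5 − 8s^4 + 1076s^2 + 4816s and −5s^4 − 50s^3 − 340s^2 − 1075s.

s^3 + 5s^2 + 43s

Apply the Euclidean algorithm:
  −4s^5 − 8s^4 + 1076s^2 + 4816s = ((4/5)s − 32/5)(−5s^4 − 50s^3 − 340s^2 − 1075s) + (−48s^3 − 240s^2 − 2064s)
  −5s^4 − 50s^3 − 340s^2 − 1075s = ((5/48)s + 25/48)(−48s^3 − 240s^2 − 2064s) + (0)
Last nonzero remainder: −48s^3 − 240s^2 − 2064s. Dividing through by −48 gives the monic gcd s^3 + 5s^2 + 43s.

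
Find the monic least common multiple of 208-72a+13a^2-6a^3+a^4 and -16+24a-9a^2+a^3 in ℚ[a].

Apply the Euclidean algorithm:
  a^4-6a^3+13a^2-72a+208 = (a+3)(a^3-9a^2+24a-16) + (16a^2-128a+256)
  a^3-9a^2+24a-16 = ((1/16)a-1/16)(16a^2-128a+256) + (0)
Last nonzero remainder: 16a^2-128a+256. Dividing through by 16 gives the monic gcd a^2-8a+16.
Then lcm(f, g) = f·g / gcd(f, g); expanding and making the result monic gives the answer.

-208+280a-85a^2+19a^3-7a^4+a^5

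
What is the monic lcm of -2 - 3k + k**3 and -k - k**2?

By polynomial division,
  k**3 - 3k - 2 = (-k + 1)(-k**2 - k) + (-2k - 2)
  -k**2 - k = ((1/2)k)(-2k - 2) + (0)
Last nonzero remainder: -2k - 2. Dividing through by -2 gives the monic gcd k + 1.
Then lcm(f, g) = f·g / gcd(f, g); expanding and making the result monic gives the answer.

-2k - 3k**2 + k**4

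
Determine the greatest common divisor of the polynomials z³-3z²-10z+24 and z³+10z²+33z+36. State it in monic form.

z+3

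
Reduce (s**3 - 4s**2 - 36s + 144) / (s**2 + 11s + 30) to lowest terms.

(s**2 - 10s + 24)/(s + 5)

By polynomial division,
  s**3 - 4s**2 - 36s + 144 = (s - 15)(s**2 + 11s + 30) + (99s + 594)
  s**2 + 11s + 30 = ((1/99)s + 5/99)(99s + 594) + (0)
Last nonzero remainder: 99s + 594. Dividing through by 99 gives the monic gcd s + 6.
Cancel s + 6 from numerator and denominator to get the reduced form.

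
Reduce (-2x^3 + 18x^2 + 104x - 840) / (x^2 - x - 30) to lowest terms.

(-2x^2 + 6x + 140)/(x + 5)

Euclidean algorithm in ℚ[x]:
  -2x^3 + 18x^2 + 104x - 840 = (-2x + 16)(x^2 - x - 30) + (60x - 360)
  x^2 - x - 30 = ((1/60)x + 1/12)(60x - 360) + (0)
Last nonzero remainder: 60x - 360. Dividing through by 60 gives the monic gcd x - 6.
Cancel x - 6 from numerator and denominator to get the reduced form.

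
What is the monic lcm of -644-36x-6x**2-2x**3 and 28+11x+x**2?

1288+394x+30x**2+7x**3+x**4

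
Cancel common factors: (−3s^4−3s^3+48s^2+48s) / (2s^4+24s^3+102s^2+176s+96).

(−3s^2+12s)/(2s^2+14s+24)

Repeated division with remainder:
  −3s^4−3s^3+48s^2+48s = (−3/2)(2s^4+24s^3+102s^2+176s+96) + (33s^3+201s^2+312s+144)
  2s^4+24s^3+102s^2+176s+96 = ((2/33)s+130/363)(33s^3+201s^2+312s+144) + ((1344/121)s^2+(6720/121)s+5376/121)
  33s^3+201s^2+312s+144 = ((1331/448)s+363/112)((1344/121)s^2+(6720/121)s+5376/121) + (0)
Last nonzero remainder: (1344/121)s^2+(6720/121)s+5376/121. Dividing through by 1344/121 gives the monic gcd s^2+5s+4.
Cancel s^2+5s+4 from numerator and denominator to get the reduced form.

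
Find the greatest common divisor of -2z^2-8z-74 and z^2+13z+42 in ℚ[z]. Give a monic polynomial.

1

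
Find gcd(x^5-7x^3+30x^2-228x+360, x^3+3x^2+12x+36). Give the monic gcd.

Apply the Euclidean algorithm:
  x^5-7x^3+30x^2-228x+360 = (x^2-3x-10)(x^3+3x^2+12x+36) + (60x^2+720)
  x^3+3x^2+12x+36 = ((1/60)x+1/20)(60x^2+720) + (0)
Last nonzero remainder: 60x^2+720. Dividing through by 60 gives the monic gcd x^2+12.

x^2+12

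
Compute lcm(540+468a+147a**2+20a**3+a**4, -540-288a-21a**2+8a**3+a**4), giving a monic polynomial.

-3240-2268a-414a**2+27a**3+14a**4+a**5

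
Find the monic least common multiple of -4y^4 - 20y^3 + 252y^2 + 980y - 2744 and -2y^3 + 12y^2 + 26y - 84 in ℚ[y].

y^5 + 8y^4 - 48y^3 - 434y^2 - 49y + 2058

Repeated division with remainder:
  -4y^4 - 20y^3 + 252y^2 + 980y - 2744 = (2y + 22)(-2y^3 + 12y^2 + 26y - 84) + (-64y^2 + 576y - 896)
  -2y^3 + 12y^2 + 26y - 84 = ((1/32)y + 3/32)(-64y^2 + 576y - 896) + (0)
Last nonzero remainder: -64y^2 + 576y - 896. Dividing through by -64 gives the monic gcd y^2 - 9y + 14.
Then lcm(f, g) = f·g / gcd(f, g); expanding and making the result monic gives the answer.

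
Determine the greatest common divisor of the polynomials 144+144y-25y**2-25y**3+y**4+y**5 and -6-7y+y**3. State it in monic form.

By polynomial division,
  y**5+y**4-25y**3-25y**2+144y+144 = (y**2+y-18)(y**3-7y-6) + (-12y**2+24y+36)
  y**3-7y-6 = (-(1/12)y-1/6)(-12y**2+24y+36) + (0)
Last nonzero remainder: -12y**2+24y+36. Dividing through by -12 gives the monic gcd y**2-2y-3.

-3-2y+y**2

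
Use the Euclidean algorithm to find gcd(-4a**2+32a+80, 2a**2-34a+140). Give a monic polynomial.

a-10

Euclidean algorithm in ℚ[a]:
  -4a**2+32a+80 = (-2)(2a**2-34a+140) + (-36a+360)
  2a**2-34a+140 = (-(1/18)a+7/18)(-36a+360) + (0)
Last nonzero remainder: -36a+360. Dividing through by -36 gives the monic gcd a-10.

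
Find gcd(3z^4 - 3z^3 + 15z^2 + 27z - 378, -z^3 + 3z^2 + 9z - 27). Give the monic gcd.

Repeated division with remainder:
  3z^4 - 3z^3 + 15z^2 + 27z - 378 = (-3z - 6)(-z^3 + 3z^2 + 9z - 27) + (60z^2 - 540)
  -z^3 + 3z^2 + 9z - 27 = (-(1/60)z + 1/20)(60z^2 - 540) + (0)
Last nonzero remainder: 60z^2 - 540. Dividing through by 60 gives the monic gcd z^2 - 9.

z^2 - 9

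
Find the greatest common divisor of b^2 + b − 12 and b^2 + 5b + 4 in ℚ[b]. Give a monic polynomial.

b + 4

Repeated division with remainder:
  b^2 + b − 12 = (b^2 + 5b + 4) + (−4b − 16)
  b^2 + 5b + 4 = (−(1/4)b − 1/4)(−4b − 16) + (0)
Last nonzero remainder: −4b − 16. Dividing through by −4 gives the monic gcd b + 4.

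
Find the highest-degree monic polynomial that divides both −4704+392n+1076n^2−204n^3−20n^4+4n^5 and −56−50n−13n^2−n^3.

Apply the Euclidean algorithm:
  4n^5−20n^4−204n^3+1076n^2+392n−4704 = (−4n^2+72n−532)(−n^3−13n^2−50n−56) + (−2464n^2−22176n−34496)
  −n^3−13n^2−50n−56 = ((1/2464)n+1/616)(−2464n^2−22176n−34496) + (0)
Last nonzero remainder: −2464n^2−22176n−34496. Dividing through by −2464 gives the monic gcd n^2+9n+14.

14+9n+n^2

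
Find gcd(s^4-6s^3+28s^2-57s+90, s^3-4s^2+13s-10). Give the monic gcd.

By polynomial division,
  s^4-6s^3+28s^2-57s+90 = (s-2)(s^3-4s^2+13s-10) + (7s^2-21s+70)
  s^3-4s^2+13s-10 = ((1/7)s-1/7)(7s^2-21s+70) + (0)
Last nonzero remainder: 7s^2-21s+70. Dividing through by 7 gives the monic gcd s^2-3s+10.

s^2-3s+10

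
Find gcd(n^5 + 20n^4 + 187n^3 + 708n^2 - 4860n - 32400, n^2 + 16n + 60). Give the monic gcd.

Apply the Euclidean algorithm:
  n^5 + 20n^4 + 187n^3 + 708n^2 - 4860n - 32400 = (n^3 + 4n^2 + 63n - 540)(n^2 + 16n + 60) + (0)
The last nonzero remainder n^2 + 16n + 60 is already monic.

n^2 + 16n + 60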